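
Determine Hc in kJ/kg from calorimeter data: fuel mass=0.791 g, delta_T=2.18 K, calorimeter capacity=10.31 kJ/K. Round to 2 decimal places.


Hc = C_cal * delta_T / m_fuel
Q_released = 10.31 * 2.18 = 22.4758 kJ
m_fuel = 0.791 g = 0.791/1000 kg = 0.000791 kg
Hc = 22.4758 / 0.000791 = 28414.41 kJ/kg


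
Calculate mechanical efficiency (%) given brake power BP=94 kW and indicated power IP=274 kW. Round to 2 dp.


eta_mech = (BP / IP) * 100
Ratio = 94 / 274 = 0.3431
eta_mech = 0.3431 * 100 = 34.31%


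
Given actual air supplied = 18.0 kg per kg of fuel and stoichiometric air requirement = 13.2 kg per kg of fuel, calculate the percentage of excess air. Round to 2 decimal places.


Excess air = actual - stoichiometric = 18.0 - 13.2 = 4.80 kg/kg fuel
Excess air % = (excess / stoich) * 100 = (4.80 / 13.2) * 100 = 36.36%


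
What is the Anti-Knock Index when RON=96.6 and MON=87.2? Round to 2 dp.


AKI = (RON + MON) / 2
AKI = (96.6 + 87.2) / 2
AKI = 183.8 / 2 = 91.90


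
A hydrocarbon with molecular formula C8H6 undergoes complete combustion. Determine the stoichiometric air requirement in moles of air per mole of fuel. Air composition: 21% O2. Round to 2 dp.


Balanced combustion: C8H6 + 9.5 O2 -> 8 CO2 + 3 H2O
O2 needed = C + H/4 = 8 + 6/4 = 9.50 moles
Air moles = O2 / 0.21 = 9.50 / 0.21 = 45.24 moles air


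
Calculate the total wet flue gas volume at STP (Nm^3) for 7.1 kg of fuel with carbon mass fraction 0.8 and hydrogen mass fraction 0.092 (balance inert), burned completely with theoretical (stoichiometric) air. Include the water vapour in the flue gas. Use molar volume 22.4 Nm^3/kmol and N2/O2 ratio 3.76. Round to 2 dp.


Per kg fuel: CO2 = (C/12 kmol)*22.4 = (0.8/12)*22.4 = 1.49333 Nm^3
Per kg fuel: H2O = (H/2 kmol)*22.4 = (0.092/2)*22.4 = 1.03040 Nm^3
O2 needed per kg fuel = C/12 + H/4 = 0.8/12 + 0.092/4 = 0.08966667 kmol
Per kg fuel: N2 = O2*3.76*22.4 = 0.08966667*3.76*22.4 = 7.55209 Nm^3
Total per kg = 1.49333 + 1.03040 + 7.55209 = 10.07582 Nm^3
Total = 10.07582 * 7.1 = 71.54 Nm^3


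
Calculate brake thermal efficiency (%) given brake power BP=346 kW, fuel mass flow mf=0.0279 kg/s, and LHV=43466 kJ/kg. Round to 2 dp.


eta_BTE = (BP / (mf * LHV)) * 100
Denominator = 0.0279 * 43466 = 1212.7014 kW
eta_BTE = (346 / 1212.7014) * 100 = 28.53%


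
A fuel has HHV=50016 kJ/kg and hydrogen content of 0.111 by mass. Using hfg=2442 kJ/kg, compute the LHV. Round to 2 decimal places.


LHV = HHV - hfg * 9 * H
Water correction = 2442 * 9 * 0.111 = 2439.558 kJ/kg
LHV = 50016 - 2439.558 = 47576.44 kJ/kg


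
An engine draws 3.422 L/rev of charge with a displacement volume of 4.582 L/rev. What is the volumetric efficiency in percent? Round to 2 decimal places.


eta_v = (V_actual / V_disp) * 100
Ratio = 3.422 / 4.582 = 0.7468
eta_v = 0.7468 * 100 = 74.68%


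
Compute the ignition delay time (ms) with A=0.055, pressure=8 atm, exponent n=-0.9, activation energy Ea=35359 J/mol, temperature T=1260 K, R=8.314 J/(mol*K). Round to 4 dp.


tau = A * P^n * exp(Ea/(R*T))
P^n = 8^(-0.9) = 0.15389305
Ea/(R*T) = 35359/(8.314*1260) = 3.375355
exp(Ea/(R*T)) = 29.234649
tau = 0.055 * 0.15389305 * 29.234649 = 0.2474 ms


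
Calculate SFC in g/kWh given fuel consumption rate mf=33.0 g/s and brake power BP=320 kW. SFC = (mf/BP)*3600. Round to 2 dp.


SFC = (mf / BP) * 3600
Rate = 33.0 / 320 = 0.103125 g/(s*kW)
SFC = 0.103125 * 3600 = 371.25 g/kWh


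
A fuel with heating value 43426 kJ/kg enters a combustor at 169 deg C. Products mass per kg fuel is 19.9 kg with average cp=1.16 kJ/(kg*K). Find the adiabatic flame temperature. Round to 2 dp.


T_ad = T_in + Hc / (m_p * cp)
Denominator = 19.9 * 1.16 = 23.0840
Temperature rise = 43426 / 23.0840 = 1881.22 K
T_ad = 169 + 1881.22 = 2050.22 deg C


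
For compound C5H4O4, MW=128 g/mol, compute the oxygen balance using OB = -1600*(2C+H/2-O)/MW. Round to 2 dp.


OB = -1600 * (2C + H/2 - O) / MW
Inner = 2*5 + 4/2 - 4 = 8.00
OB = -1600 * 8.00 / 128 = -100.00%


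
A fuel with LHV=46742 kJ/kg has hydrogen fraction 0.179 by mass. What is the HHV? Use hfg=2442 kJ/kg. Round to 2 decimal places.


HHV = LHV + hfg * 9 * H
Water addition = 2442 * 9 * 0.179 = 3934.062 kJ/kg
HHV = 46742 + 3934.062 = 50676.06 kJ/kg


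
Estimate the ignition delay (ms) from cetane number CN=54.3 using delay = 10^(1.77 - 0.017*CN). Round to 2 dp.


delay = 10^(1.77 - 0.017*CN)
Exponent = 1.77 - 0.017*54.3 = 0.8469
delay = 10^0.8469 = 7.03 ms


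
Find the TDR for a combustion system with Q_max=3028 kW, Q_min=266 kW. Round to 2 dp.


TDR = Q_max / Q_min
TDR = 3028 / 266 = 11.38


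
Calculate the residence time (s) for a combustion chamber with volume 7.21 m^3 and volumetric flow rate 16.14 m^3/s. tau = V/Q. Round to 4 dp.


tau = V / Q_flow
tau = 7.21 / 16.14 = 0.4467 s


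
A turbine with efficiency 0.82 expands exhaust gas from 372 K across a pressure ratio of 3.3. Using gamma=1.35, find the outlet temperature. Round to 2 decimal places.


T_out = T_in * (1 - eta * (1 - PR^(-(gamma-1)/gamma)))
Exponent = -(1.35-1)/1.35 = -0.25925926
PR^exp = 3.3^(-0.25925926) = 0.73378775
Factor = 1 - 0.82*(1 - 0.73378775) = 0.78170596
T_out = 372 * 0.78170596 = 290.79 K


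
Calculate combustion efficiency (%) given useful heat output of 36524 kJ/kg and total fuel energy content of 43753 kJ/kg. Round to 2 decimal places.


Efficiency = (Q_useful / Q_fuel) * 100
Efficiency = (36524 / 43753) * 100
Efficiency = 0.8348 * 100 = 83.48%


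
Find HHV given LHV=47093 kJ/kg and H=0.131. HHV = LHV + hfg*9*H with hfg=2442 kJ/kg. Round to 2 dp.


HHV = LHV + hfg * 9 * H
Water addition = 2442 * 9 * 0.131 = 2879.118 kJ/kg
HHV = 47093 + 2879.118 = 49972.12 kJ/kg


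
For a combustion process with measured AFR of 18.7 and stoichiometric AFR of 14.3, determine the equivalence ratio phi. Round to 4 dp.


phi = AFR_stoich / AFR_actual
phi = 14.3 / 18.7 = 0.7647


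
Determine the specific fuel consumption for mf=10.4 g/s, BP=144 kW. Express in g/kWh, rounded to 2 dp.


SFC = (mf / BP) * 3600
Rate = 10.4 / 144 = 0.072222 g/(s*kW)
SFC = 0.072222 * 3600 = 260.00 g/kWh


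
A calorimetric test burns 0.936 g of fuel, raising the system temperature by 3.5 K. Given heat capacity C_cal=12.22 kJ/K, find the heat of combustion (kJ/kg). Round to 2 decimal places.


Hc = C_cal * delta_T / m_fuel
Q_released = 12.22 * 3.5 = 42.7700 kJ
m_fuel = 0.936 g = 0.936/1000 kg = 0.000936 kg
Hc = 42.7700 / 0.000936 = 45694.44 kJ/kg


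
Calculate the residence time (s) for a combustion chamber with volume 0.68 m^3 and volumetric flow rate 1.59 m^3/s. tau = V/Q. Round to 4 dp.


tau = V / Q_flow
tau = 0.68 / 1.59 = 0.4277 s


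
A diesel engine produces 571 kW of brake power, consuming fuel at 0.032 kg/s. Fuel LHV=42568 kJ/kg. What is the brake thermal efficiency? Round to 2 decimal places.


eta_BTE = (BP / (mf * LHV)) * 100
Denominator = 0.032 * 42568 = 1362.1760 kW
eta_BTE = (571 / 1362.1760) * 100 = 41.92%


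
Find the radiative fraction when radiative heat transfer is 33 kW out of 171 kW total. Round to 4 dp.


f_rad = Q_rad / Q_total
f_rad = 33 / 171 = 0.1930


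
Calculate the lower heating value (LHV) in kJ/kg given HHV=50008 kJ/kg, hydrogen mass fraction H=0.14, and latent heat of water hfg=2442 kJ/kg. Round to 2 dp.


LHV = HHV - hfg * 9 * H
Water correction = 2442 * 9 * 0.14 = 3076.920 kJ/kg
LHV = 50008 - 3076.920 = 46931.08 kJ/kg


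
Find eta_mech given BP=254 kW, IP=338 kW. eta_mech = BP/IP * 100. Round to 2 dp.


eta_mech = (BP / IP) * 100
Ratio = 254 / 338 = 0.7515
eta_mech = 0.7515 * 100 = 75.15%


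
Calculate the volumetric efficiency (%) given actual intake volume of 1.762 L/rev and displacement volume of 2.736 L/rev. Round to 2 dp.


eta_v = (V_actual / V_disp) * 100
Ratio = 1.762 / 2.736 = 0.6440
eta_v = 0.6440 * 100 = 64.40%


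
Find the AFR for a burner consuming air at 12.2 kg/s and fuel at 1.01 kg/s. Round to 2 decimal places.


AFR = m_air / m_fuel
AFR = 12.2 / 1.01 = 12.08


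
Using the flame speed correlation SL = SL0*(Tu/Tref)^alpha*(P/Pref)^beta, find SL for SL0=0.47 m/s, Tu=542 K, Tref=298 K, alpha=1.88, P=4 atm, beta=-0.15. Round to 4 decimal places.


SL = SL0 * (Tu/Tref)^alpha * (P/Pref)^beta
T ratio = 542/298 = 1.81879195
(T ratio)^alpha = 1.81879195^1.88 = 3.078875
(P/Pref)^beta = 4^(-0.15) = 0.812252
SL = 0.47 * 3.078875 * 0.812252 = 1.1754 m/s


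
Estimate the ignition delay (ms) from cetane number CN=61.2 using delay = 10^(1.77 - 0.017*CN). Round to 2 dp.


delay = 10^(1.77 - 0.017*CN)
Exponent = 1.77 - 0.017*61.2 = 0.7296
delay = 10^0.7296 = 5.37 ms


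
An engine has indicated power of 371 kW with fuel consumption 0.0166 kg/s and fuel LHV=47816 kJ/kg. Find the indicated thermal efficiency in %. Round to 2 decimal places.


eta_ith = (IP / (mf * LHV)) * 100
Denominator = 0.0166 * 47816 = 793.7456 kW
eta_ith = (371 / 793.7456) * 100 = 46.74%


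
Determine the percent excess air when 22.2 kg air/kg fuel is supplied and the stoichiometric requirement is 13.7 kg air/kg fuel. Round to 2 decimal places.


Excess air = actual - stoichiometric = 22.2 - 13.7 = 8.50 kg/kg fuel
Excess air % = (excess / stoich) * 100 = (8.50 / 13.7) * 100 = 62.04%


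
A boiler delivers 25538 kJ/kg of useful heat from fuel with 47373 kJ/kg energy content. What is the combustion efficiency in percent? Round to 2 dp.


Efficiency = (Q_useful / Q_fuel) * 100
Efficiency = (25538 / 47373) * 100
Efficiency = 0.5391 * 100 = 53.91%


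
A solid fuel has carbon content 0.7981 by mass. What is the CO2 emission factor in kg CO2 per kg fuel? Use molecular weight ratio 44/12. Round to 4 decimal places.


EF = C_frac * (M_CO2 / M_C)
EF = 0.7981 * (44/12)
EF = 0.7981 * 3.666667 = 2.9264 kg_CO2/kg_fuel


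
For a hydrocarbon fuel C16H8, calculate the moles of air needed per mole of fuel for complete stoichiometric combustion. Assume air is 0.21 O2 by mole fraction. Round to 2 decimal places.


Balanced combustion: C16H8 + 18 O2 -> 16 CO2 + 4 H2O
O2 needed = C + H/4 = 16 + 8/4 = 18.00 moles
Air moles = O2 / 0.21 = 18.00 / 0.21 = 85.71 moles air


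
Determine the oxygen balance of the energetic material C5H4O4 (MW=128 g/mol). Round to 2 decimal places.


OB = -1600 * (2C + H/2 - O) / MW
Inner = 2*5 + 4/2 - 4 = 8.00
OB = -1600 * 8.00 / 128 = -100.00%


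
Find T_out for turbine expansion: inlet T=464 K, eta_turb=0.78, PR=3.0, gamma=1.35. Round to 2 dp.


T_out = T_in * (1 - eta * (1 - PR^(-(gamma-1)/gamma)))
Exponent = -(1.35-1)/1.35 = -0.25925926
PR^exp = 3.0^(-0.25925926) = 0.75214556
Factor = 1 - 0.78*(1 - 0.75214556) = 0.80667354
T_out = 464 * 0.80667354 = 374.30 K


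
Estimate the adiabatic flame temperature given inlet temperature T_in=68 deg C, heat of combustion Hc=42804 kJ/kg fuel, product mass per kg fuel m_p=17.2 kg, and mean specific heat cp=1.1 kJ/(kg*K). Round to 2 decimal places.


T_ad = T_in + Hc / (m_p * cp)
Denominator = 17.2 * 1.1 = 18.9200
Temperature rise = 42804 / 18.9200 = 2262.37 K
T_ad = 68 + 2262.37 = 2330.37 deg C


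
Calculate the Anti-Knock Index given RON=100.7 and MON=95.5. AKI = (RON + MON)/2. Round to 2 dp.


AKI = (RON + MON) / 2
AKI = (100.7 + 95.5) / 2
AKI = 196.2 / 2 = 98.10


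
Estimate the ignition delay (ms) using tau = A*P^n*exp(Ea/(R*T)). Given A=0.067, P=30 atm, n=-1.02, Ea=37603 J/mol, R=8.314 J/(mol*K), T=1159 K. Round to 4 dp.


tau = A * P^n * exp(Ea/(R*T))
P^n = 30^(-1.02) = 0.03114127
Ea/(R*T) = 37603/(8.314*1159) = 3.902375
exp(Ea/(R*T)) = 49.519936
tau = 0.067 * 0.03114127 * 49.519936 = 0.1033 ms


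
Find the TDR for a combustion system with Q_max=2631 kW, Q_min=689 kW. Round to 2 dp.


TDR = Q_max / Q_min
TDR = 2631 / 689 = 3.82


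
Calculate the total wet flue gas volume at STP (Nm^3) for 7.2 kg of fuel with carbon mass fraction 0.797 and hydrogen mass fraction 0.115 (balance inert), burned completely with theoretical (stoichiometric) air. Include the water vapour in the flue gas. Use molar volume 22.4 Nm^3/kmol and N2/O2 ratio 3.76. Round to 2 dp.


Per kg fuel: CO2 = (C/12 kmol)*22.4 = (0.797/12)*22.4 = 1.48773 Nm^3
Per kg fuel: H2O = (H/2 kmol)*22.4 = (0.115/2)*22.4 = 1.28800 Nm^3
O2 needed per kg fuel = C/12 + H/4 = 0.797/12 + 0.115/4 = 0.09516667 kmol
Per kg fuel: N2 = O2*3.76*22.4 = 0.09516667*3.76*22.4 = 8.01532 Nm^3
Total per kg = 1.48773 + 1.28800 + 8.01532 = 10.79105 Nm^3
Total = 10.79105 * 7.2 = 77.70 Nm^3


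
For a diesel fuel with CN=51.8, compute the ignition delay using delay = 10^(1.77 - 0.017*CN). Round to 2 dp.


delay = 10^(1.77 - 0.017*CN)
Exponent = 1.77 - 0.017*51.8 = 0.8894
delay = 10^0.8894 = 7.75 ms


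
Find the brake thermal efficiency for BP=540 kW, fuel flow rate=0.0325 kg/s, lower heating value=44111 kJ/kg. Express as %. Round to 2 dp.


eta_BTE = (BP / (mf * LHV)) * 100
Denominator = 0.0325 * 44111 = 1433.6075 kW
eta_BTE = (540 / 1433.6075) * 100 = 37.67%


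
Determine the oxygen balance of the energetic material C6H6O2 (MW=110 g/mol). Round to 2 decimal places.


OB = -1600 * (2C + H/2 - O) / MW
Inner = 2*6 + 6/2 - 2 = 13.00
OB = -1600 * 13.00 / 110 = -189.09%


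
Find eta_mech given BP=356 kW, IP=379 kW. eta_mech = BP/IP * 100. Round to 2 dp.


eta_mech = (BP / IP) * 100
Ratio = 356 / 379 = 0.9393
eta_mech = 0.9393 * 100 = 93.93%


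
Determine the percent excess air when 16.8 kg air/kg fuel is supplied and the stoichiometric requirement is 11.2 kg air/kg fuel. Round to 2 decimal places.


Excess air = actual - stoichiometric = 16.8 - 11.2 = 5.60 kg/kg fuel
Excess air % = (excess / stoich) * 100 = (5.60 / 11.2) * 100 = 50.00%


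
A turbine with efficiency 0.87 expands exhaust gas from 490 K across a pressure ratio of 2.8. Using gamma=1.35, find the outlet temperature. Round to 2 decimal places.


T_out = T_in * (1 - eta * (1 - PR^(-(gamma-1)/gamma)))
Exponent = -(1.35-1)/1.35 = -0.25925926
PR^exp = 2.8^(-0.25925926) = 0.76572026
Factor = 1 - 0.87*(1 - 0.76572026) = 0.79617663
T_out = 490 * 0.79617663 = 390.13 K


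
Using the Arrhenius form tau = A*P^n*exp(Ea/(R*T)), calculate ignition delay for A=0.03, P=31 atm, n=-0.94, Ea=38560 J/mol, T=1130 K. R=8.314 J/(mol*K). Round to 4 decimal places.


tau = A * P^n * exp(Ea/(R*T))
P^n = 31^(-0.94) = 0.03963876
Ea/(R*T) = 38560/(8.314*1130) = 4.104389
exp(Ea/(R*T)) = 60.605730
tau = 0.03 * 0.03963876 * 60.605730 = 0.0721 ms


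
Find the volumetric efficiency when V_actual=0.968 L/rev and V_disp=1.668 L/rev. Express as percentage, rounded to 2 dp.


eta_v = (V_actual / V_disp) * 100
Ratio = 0.968 / 1.668 = 0.5803
eta_v = 0.5803 * 100 = 58.03%


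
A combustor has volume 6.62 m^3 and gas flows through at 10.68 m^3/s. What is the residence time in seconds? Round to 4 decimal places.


tau = V / Q_flow
tau = 6.62 / 10.68 = 0.6199 s


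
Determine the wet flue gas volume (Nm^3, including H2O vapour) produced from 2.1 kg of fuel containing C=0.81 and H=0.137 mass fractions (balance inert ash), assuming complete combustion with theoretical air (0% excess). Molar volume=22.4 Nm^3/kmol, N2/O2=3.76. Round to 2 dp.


Per kg fuel: CO2 = (C/12 kmol)*22.4 = (0.81/12)*22.4 = 1.51200 Nm^3
Per kg fuel: H2O = (H/2 kmol)*22.4 = (0.137/2)*22.4 = 1.53440 Nm^3
O2 needed per kg fuel = C/12 + H/4 = 0.81/12 + 0.137/4 = 0.10175000 kmol
Per kg fuel: N2 = O2*3.76*22.4 = 0.10175000*3.76*22.4 = 8.56979 Nm^3
Total per kg = 1.51200 + 1.53440 + 8.56979 = 11.61619 Nm^3
Total = 11.61619 * 2.1 = 24.39 Nm^3


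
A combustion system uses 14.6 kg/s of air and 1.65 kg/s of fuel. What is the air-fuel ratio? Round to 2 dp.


AFR = m_air / m_fuel
AFR = 14.6 / 1.65 = 8.85


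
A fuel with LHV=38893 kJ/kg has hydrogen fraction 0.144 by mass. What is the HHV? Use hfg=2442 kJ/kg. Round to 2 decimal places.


HHV = LHV + hfg * 9 * H
Water addition = 2442 * 9 * 0.144 = 3164.832 kJ/kg
HHV = 38893 + 3164.832 = 42057.83 kJ/kg


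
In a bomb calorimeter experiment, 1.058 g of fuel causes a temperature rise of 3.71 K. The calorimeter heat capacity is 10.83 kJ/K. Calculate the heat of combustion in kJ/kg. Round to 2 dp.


Hc = C_cal * delta_T / m_fuel
Q_released = 10.83 * 3.71 = 40.1793 kJ
m_fuel = 1.058 g = 1.058/1000 kg = 0.001058 kg
Hc = 40.1793 / 0.001058 = 37976.65 kJ/kg


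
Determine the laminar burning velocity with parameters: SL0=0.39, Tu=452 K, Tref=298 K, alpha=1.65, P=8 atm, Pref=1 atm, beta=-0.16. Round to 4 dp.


SL = SL0 * (Tu/Tref)^alpha * (P/Pref)^beta
T ratio = 452/298 = 1.51677852
(T ratio)^alpha = 1.51677852^1.65 = 1.988482
(P/Pref)^beta = 8^(-0.16) = 0.716978
SL = 0.39 * 1.988482 * 0.716978 = 0.5560 m/s


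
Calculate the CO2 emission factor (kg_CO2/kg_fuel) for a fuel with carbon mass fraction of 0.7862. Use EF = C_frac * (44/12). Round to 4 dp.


EF = C_frac * (M_CO2 / M_C)
EF = 0.7862 * (44/12)
EF = 0.7862 * 3.666667 = 2.8827 kg_CO2/kg_fuel


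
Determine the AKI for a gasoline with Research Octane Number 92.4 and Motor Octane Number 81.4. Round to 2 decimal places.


AKI = (RON + MON) / 2
AKI = (92.4 + 81.4) / 2
AKI = 173.8 / 2 = 86.90


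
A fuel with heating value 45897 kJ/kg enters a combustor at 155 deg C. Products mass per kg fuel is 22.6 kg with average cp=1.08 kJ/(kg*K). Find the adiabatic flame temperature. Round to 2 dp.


T_ad = T_in + Hc / (m_p * cp)
Denominator = 22.6 * 1.08 = 24.4080
Temperature rise = 45897 / 24.4080 = 1880.41 K
T_ad = 155 + 1880.41 = 2035.41 deg C


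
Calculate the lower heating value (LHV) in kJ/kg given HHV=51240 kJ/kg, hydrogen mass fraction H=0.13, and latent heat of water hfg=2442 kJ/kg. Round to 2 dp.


LHV = HHV - hfg * 9 * H
Water correction = 2442 * 9 * 0.13 = 2857.140 kJ/kg
LHV = 51240 - 2857.140 = 48382.86 kJ/kg


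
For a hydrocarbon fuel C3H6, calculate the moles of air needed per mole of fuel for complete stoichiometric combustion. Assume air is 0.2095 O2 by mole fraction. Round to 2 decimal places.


Balanced combustion: C3H6 + 4.5 O2 -> 3 CO2 + 3 H2O
O2 needed = C + H/4 = 3 + 6/4 = 4.50 moles
Air moles = O2 / 0.2095 = 4.50 / 0.2095 = 21.48 moles air


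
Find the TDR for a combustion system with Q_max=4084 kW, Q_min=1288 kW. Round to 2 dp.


TDR = Q_max / Q_min
TDR = 4084 / 1288 = 3.17


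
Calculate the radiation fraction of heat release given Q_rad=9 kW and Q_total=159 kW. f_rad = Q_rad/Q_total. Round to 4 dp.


f_rad = Q_rad / Q_total
f_rad = 9 / 159 = 0.0566


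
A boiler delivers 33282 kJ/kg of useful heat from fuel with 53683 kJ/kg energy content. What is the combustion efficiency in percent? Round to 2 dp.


Efficiency = (Q_useful / Q_fuel) * 100
Efficiency = (33282 / 53683) * 100
Efficiency = 0.6200 * 100 = 62.00%


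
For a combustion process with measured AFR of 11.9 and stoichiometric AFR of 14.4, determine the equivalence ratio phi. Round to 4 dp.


phi = AFR_stoich / AFR_actual
phi = 14.4 / 11.9 = 1.2101


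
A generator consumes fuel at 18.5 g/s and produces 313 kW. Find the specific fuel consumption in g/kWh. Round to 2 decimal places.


SFC = (mf / BP) * 3600
Rate = 18.5 / 313 = 0.059105 g/(s*kW)
SFC = 0.059105 * 3600 = 212.78 g/kWh


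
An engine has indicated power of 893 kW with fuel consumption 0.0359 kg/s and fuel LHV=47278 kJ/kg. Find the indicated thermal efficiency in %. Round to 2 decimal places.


eta_ith = (IP / (mf * LHV)) * 100
Denominator = 0.0359 * 47278 = 1697.2802 kW
eta_ith = (893 / 1697.2802) * 100 = 52.61%


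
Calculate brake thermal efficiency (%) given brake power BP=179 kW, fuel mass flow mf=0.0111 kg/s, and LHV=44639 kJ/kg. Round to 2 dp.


eta_BTE = (BP / (mf * LHV)) * 100
Denominator = 0.0111 * 44639 = 495.4929 kW
eta_BTE = (179 / 495.4929) * 100 = 36.13%


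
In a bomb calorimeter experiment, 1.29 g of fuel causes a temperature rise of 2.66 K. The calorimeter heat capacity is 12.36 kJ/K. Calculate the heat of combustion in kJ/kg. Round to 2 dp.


Hc = C_cal * delta_T / m_fuel
Q_released = 12.36 * 2.66 = 32.8776 kJ
m_fuel = 1.29 g = 1.29/1000 kg = 0.001290 kg
Hc = 32.8776 / 0.001290 = 25486.51 kJ/kg


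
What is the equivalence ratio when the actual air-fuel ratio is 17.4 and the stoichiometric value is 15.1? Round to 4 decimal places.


phi = AFR_stoich / AFR_actual
phi = 15.1 / 17.4 = 0.8678


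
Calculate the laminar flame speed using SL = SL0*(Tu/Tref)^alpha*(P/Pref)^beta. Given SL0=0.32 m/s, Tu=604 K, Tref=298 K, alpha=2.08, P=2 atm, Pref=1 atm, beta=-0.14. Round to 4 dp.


SL = SL0 * (Tu/Tref)^alpha * (P/Pref)^beta
T ratio = 604/298 = 2.02684564
(T ratio)^alpha = 2.02684564^2.08 = 4.346974
(P/Pref)^beta = 2^(-0.14) = 0.907519
SL = 0.32 * 4.346974 * 0.907519 = 1.2624 m/s


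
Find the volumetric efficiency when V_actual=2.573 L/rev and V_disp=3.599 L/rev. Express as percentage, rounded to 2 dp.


eta_v = (V_actual / V_disp) * 100
Ratio = 2.573 / 3.599 = 0.7149
eta_v = 0.7149 * 100 = 71.49%


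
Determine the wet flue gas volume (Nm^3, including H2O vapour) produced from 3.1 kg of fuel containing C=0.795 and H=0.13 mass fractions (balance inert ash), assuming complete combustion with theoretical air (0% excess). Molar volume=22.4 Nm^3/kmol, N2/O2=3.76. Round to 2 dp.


Per kg fuel: CO2 = (C/12 kmol)*22.4 = (0.795/12)*22.4 = 1.48400 Nm^3
Per kg fuel: H2O = (H/2 kmol)*22.4 = (0.13/2)*22.4 = 1.45600 Nm^3
O2 needed per kg fuel = C/12 + H/4 = 0.795/12 + 0.13/4 = 0.09875000 kmol
Per kg fuel: N2 = O2*3.76*22.4 = 0.09875000*3.76*22.4 = 8.31712 Nm^3
Total per kg = 1.48400 + 1.45600 + 8.31712 = 11.25712 Nm^3
Total = 11.25712 * 3.1 = 34.90 Nm^3


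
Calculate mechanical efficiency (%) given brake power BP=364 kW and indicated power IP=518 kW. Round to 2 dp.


eta_mech = (BP / IP) * 100
Ratio = 364 / 518 = 0.7027
eta_mech = 0.7027 * 100 = 70.27%


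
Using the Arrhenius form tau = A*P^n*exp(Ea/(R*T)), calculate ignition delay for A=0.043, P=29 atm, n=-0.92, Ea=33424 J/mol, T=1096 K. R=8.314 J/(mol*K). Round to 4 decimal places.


tau = A * P^n * exp(Ea/(R*T))
P^n = 29^(-0.92) = 0.04514336
Ea/(R*T) = 33424/(8.314*1096) = 3.668072
exp(Ea/(R*T)) = 39.176300
tau = 0.043 * 0.04514336 * 39.176300 = 0.0760 ms


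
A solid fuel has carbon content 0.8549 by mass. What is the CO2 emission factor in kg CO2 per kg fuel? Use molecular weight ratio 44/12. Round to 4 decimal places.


EF = C_frac * (M_CO2 / M_C)
EF = 0.8549 * (44/12)
EF = 0.8549 * 3.666667 = 3.1346 kg_CO2/kg_fuel


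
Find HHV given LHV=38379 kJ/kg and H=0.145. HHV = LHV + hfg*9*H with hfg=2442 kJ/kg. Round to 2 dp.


HHV = LHV + hfg * 9 * H
Water addition = 2442 * 9 * 0.145 = 3186.810 kJ/kg
HHV = 38379 + 3186.810 = 41565.81 kJ/kg


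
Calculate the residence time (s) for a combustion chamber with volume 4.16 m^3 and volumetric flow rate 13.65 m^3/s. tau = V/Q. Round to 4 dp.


tau = V / Q_flow
tau = 4.16 / 13.65 = 0.3048 s


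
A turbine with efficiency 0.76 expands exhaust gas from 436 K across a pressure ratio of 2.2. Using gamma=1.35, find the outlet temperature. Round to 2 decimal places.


T_out = T_in * (1 - eta * (1 - PR^(-(gamma-1)/gamma)))
Exponent = -(1.35-1)/1.35 = -0.25925926
PR^exp = 2.2^(-0.25925926) = 0.81512413
Factor = 1 - 0.76*(1 - 0.81512413) = 0.85949434
T_out = 436 * 0.85949434 = 374.74 K


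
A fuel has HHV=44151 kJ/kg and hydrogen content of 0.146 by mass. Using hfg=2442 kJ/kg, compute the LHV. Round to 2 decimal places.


LHV = HHV - hfg * 9 * H
Water correction = 2442 * 9 * 0.146 = 3208.788 kJ/kg
LHV = 44151 - 3208.788 = 40942.21 kJ/kg


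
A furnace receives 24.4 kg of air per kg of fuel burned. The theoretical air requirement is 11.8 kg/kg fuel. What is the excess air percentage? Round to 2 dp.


Excess air = actual - stoichiometric = 24.4 - 11.8 = 12.60 kg/kg fuel
Excess air % = (excess / stoich) * 100 = (12.60 / 11.8) * 100 = 106.78%


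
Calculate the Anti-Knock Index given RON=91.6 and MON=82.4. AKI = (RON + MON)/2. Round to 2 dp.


AKI = (RON + MON) / 2
AKI = (91.6 + 82.4) / 2
AKI = 174.0 / 2 = 87.00


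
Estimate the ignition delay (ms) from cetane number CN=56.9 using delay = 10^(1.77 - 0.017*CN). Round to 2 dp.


delay = 10^(1.77 - 0.017*CN)
Exponent = 1.77 - 0.017*56.9 = 0.8027
delay = 10^0.8027 = 6.35 ms


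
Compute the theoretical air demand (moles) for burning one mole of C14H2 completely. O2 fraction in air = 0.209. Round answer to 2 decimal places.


Balanced combustion: C14H2 + 14.5 O2 -> 14 CO2 + 1 H2O
O2 needed = C + H/4 = 14 + 2/4 = 14.50 moles
Air moles = O2 / 0.209 = 14.50 / 0.209 = 69.38 moles air


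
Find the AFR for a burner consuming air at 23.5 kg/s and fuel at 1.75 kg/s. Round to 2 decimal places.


AFR = m_air / m_fuel
AFR = 23.5 / 1.75 = 13.43


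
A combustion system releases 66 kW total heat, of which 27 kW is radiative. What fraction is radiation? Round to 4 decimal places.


f_rad = Q_rad / Q_total
f_rad = 27 / 66 = 0.4091


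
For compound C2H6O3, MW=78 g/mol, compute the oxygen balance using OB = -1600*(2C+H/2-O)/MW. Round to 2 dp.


OB = -1600 * (2C + H/2 - O) / MW
Inner = 2*2 + 6/2 - 3 = 4.00
OB = -1600 * 4.00 / 78 = -82.05%


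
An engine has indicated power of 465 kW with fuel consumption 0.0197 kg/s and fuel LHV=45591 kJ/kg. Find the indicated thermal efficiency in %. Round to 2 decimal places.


eta_ith = (IP / (mf * LHV)) * 100
Denominator = 0.0197 * 45591 = 898.1427 kW
eta_ith = (465 / 898.1427) * 100 = 51.77%


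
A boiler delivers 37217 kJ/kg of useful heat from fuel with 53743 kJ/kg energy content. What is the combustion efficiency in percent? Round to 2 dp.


Efficiency = (Q_useful / Q_fuel) * 100
Efficiency = (37217 / 53743) * 100
Efficiency = 0.6925 * 100 = 69.25%


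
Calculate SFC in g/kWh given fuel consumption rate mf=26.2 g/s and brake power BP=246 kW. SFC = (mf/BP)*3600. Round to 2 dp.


SFC = (mf / BP) * 3600
Rate = 26.2 / 246 = 0.106504 g/(s*kW)
SFC = 0.106504 * 3600 = 383.41 g/kWh


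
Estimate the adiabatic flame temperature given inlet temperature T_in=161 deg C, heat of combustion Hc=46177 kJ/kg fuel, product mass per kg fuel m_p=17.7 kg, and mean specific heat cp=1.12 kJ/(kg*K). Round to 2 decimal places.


T_ad = T_in + Hc / (m_p * cp)
Denominator = 17.7 * 1.12 = 19.8240
Temperature rise = 46177 / 19.8240 = 2329.35 K
T_ad = 161 + 2329.35 = 2490.35 deg C


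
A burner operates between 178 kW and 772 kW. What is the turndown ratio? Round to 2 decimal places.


TDR = Q_max / Q_min
TDR = 772 / 178 = 4.34


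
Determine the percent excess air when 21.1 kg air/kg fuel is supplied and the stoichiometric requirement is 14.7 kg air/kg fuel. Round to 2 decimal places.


Excess air = actual - stoichiometric = 21.1 - 14.7 = 6.40 kg/kg fuel
Excess air % = (excess / stoich) * 100 = (6.40 / 14.7) * 100 = 43.54%


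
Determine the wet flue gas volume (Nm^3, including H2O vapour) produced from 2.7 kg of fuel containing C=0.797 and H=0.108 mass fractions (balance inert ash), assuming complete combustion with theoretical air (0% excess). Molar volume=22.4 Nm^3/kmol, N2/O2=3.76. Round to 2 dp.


Per kg fuel: CO2 = (C/12 kmol)*22.4 = (0.797/12)*22.4 = 1.48773 Nm^3
Per kg fuel: H2O = (H/2 kmol)*22.4 = (0.108/2)*22.4 = 1.20960 Nm^3
O2 needed per kg fuel = C/12 + H/4 = 0.797/12 + 0.108/4 = 0.09341667 kmol
Per kg fuel: N2 = O2*3.76*22.4 = 0.09341667*3.76*22.4 = 7.86793 Nm^3
Total per kg = 1.48773 + 1.20960 + 7.86793 = 10.56526 Nm^3
Total = 10.56526 * 2.7 = 28.53 Nm^3


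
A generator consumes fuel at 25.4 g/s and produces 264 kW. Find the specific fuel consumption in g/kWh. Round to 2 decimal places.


SFC = (mf / BP) * 3600
Rate = 25.4 / 264 = 0.096212 g/(s*kW)
SFC = 0.096212 * 3600 = 346.36 g/kWh


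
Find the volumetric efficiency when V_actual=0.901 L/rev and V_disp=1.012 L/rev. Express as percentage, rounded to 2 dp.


eta_v = (V_actual / V_disp) * 100
Ratio = 0.901 / 1.012 = 0.8903
eta_v = 0.8903 * 100 = 89.03%


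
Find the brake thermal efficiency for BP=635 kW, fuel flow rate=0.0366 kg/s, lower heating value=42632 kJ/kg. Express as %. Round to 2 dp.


eta_BTE = (BP / (mf * LHV)) * 100
Denominator = 0.0366 * 42632 = 1560.3312 kW
eta_BTE = (635 / 1560.3312) * 100 = 40.70%


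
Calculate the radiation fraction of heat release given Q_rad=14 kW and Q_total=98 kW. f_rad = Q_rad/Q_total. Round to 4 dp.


f_rad = Q_rad / Q_total
f_rad = 14 / 98 = 0.1429


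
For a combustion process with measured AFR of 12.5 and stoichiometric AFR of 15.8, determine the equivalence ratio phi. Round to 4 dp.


phi = AFR_stoich / AFR_actual
phi = 15.8 / 12.5 = 1.2640


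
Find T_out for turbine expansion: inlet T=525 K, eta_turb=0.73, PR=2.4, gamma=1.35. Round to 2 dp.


T_out = T_in * (1 - eta * (1 - PR^(-(gamma-1)/gamma)))
Exponent = -(1.35-1)/1.35 = -0.25925926
PR^exp = 2.4^(-0.25925926) = 0.79694200
Factor = 1 - 0.73*(1 - 0.79694200) = 0.85176766
T_out = 525 * 0.85176766 = 447.18 K


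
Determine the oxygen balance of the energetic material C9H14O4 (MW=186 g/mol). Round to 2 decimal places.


OB = -1600 * (2C + H/2 - O) / MW
Inner = 2*9 + 14/2 - 4 = 21.00
OB = -1600 * 21.00 / 186 = -180.65%


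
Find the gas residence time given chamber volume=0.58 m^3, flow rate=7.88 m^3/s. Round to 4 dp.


tau = V / Q_flow
tau = 0.58 / 7.88 = 0.0736 s


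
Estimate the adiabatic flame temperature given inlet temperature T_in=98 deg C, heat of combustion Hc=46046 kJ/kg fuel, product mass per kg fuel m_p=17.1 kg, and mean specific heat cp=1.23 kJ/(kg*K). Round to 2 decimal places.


T_ad = T_in + Hc / (m_p * cp)
Denominator = 17.1 * 1.23 = 21.0330
Temperature rise = 46046 / 21.0330 = 2189.23 K
T_ad = 98 + 2189.23 = 2287.23 deg C


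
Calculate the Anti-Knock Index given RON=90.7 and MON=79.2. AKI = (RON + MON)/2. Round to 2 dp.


AKI = (RON + MON) / 2
AKI = (90.7 + 79.2) / 2
AKI = 169.9 / 2 = 84.95


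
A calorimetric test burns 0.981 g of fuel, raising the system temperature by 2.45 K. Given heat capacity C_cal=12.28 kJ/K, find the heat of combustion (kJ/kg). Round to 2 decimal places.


Hc = C_cal * delta_T / m_fuel
Q_released = 12.28 * 2.45 = 30.0860 kJ
m_fuel = 0.981 g = 0.981/1000 kg = 0.000981 kg
Hc = 30.0860 / 0.000981 = 30668.71 kJ/kg


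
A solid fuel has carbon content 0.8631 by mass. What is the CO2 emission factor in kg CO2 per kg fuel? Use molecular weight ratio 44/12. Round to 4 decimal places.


EF = C_frac * (M_CO2 / M_C)
EF = 0.8631 * (44/12)
EF = 0.8631 * 3.666667 = 3.1647 kg_CO2/kg_fuel


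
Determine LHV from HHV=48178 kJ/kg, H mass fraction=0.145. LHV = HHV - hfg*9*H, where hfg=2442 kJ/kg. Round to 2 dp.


LHV = HHV - hfg * 9 * H
Water correction = 2442 * 9 * 0.145 = 3186.810 kJ/kg
LHV = 48178 - 3186.810 = 44991.19 kJ/kg


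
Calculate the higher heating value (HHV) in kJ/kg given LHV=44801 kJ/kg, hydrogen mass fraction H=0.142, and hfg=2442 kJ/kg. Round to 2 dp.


HHV = LHV + hfg * 9 * H
Water addition = 2442 * 9 * 0.142 = 3120.876 kJ/kg
HHV = 44801 + 3120.876 = 47921.88 kJ/kg


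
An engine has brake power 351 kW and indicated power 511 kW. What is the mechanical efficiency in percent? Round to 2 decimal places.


eta_mech = (BP / IP) * 100
Ratio = 351 / 511 = 0.6869
eta_mech = 0.6869 * 100 = 68.69%


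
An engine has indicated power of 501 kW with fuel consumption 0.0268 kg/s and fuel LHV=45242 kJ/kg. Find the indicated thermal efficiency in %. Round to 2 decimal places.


eta_ith = (IP / (mf * LHV)) * 100
Denominator = 0.0268 * 45242 = 1212.4856 kW
eta_ith = (501 / 1212.4856) * 100 = 41.32%


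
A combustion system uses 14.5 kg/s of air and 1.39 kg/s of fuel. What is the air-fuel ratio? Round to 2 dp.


AFR = m_air / m_fuel
AFR = 14.5 / 1.39 = 10.43


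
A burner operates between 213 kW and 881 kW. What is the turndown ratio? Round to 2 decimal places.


TDR = Q_max / Q_min
TDR = 881 / 213 = 4.14


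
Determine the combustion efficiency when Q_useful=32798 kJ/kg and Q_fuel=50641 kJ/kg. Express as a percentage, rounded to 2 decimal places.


Efficiency = (Q_useful / Q_fuel) * 100
Efficiency = (32798 / 50641) * 100
Efficiency = 0.6477 * 100 = 64.77%


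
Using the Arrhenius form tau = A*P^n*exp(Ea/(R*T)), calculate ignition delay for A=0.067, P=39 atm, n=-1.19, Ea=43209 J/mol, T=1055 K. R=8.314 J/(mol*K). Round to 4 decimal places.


tau = A * P^n * exp(Ea/(R*T))
P^n = 39^(-1.19) = 0.01278301
Ea/(R*T) = 43209/(8.314*1055) = 4.926197
exp(Ea/(R*T)) = 137.854192
tau = 0.067 * 0.01278301 * 137.854192 = 0.1181 ms


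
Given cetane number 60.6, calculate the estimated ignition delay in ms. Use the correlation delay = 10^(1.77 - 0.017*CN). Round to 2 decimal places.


delay = 10^(1.77 - 0.017*CN)
Exponent = 1.77 - 0.017*60.6 = 0.7398
delay = 10^0.7398 = 5.49 ms


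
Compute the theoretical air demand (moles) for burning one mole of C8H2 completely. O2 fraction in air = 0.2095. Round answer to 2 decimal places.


Balanced combustion: C8H2 + 8.5 O2 -> 8 CO2 + 1 H2O
O2 needed = C + H/4 = 8 + 2/4 = 8.50 moles
Air moles = O2 / 0.2095 = 8.50 / 0.2095 = 40.57 moles air


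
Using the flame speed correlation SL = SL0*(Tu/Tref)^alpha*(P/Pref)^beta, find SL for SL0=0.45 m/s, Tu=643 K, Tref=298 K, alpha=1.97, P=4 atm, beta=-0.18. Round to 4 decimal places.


SL = SL0 * (Tu/Tref)^alpha * (P/Pref)^beta
T ratio = 643/298 = 2.15771812
(T ratio)^alpha = 2.15771812^1.97 = 4.549562
(P/Pref)^beta = 4^(-0.18) = 0.779165
SL = 0.45 * 4.549562 * 0.779165 = 1.5952 m/s


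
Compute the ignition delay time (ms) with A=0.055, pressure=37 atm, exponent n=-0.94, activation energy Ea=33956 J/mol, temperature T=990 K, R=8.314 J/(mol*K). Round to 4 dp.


tau = A * P^n * exp(Ea/(R*T))
P^n = 37^(-0.94) = 0.03356529
Ea/(R*T) = 33956/(8.314*990) = 4.125450
exp(Ea/(R*T)) = 61.895646
tau = 0.055 * 0.03356529 * 61.895646 = 0.1143 ms


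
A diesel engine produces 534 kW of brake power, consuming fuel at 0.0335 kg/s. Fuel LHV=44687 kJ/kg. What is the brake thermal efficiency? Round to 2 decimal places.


eta_BTE = (BP / (mf * LHV)) * 100
Denominator = 0.0335 * 44687 = 1497.0145 kW
eta_BTE = (534 / 1497.0145) * 100 = 35.67%


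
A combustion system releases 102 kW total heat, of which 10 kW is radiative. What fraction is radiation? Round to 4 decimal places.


f_rad = Q_rad / Q_total
f_rad = 10 / 102 = 0.0980


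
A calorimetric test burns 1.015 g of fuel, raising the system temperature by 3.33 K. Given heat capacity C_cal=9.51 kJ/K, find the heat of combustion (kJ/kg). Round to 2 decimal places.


Hc = C_cal * delta_T / m_fuel
Q_released = 9.51 * 3.33 = 31.6683 kJ
m_fuel = 1.015 g = 1.015/1000 kg = 0.001015 kg
Hc = 31.6683 / 0.001015 = 31200.30 kJ/kg


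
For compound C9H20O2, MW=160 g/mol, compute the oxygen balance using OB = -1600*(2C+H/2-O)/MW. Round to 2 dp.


OB = -1600 * (2C + H/2 - O) / MW
Inner = 2*9 + 20/2 - 2 = 26.00
OB = -1600 * 26.00 / 160 = -260.00%


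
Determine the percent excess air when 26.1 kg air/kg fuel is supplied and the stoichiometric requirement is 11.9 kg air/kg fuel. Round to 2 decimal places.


Excess air = actual - stoichiometric = 26.1 - 11.9 = 14.20 kg/kg fuel
Excess air % = (excess / stoich) * 100 = (14.20 / 11.9) * 100 = 119.33%


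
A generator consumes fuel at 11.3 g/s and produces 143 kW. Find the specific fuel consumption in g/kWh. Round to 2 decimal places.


SFC = (mf / BP) * 3600
Rate = 11.3 / 143 = 0.079021 g/(s*kW)
SFC = 0.079021 * 3600 = 284.48 g/kWh


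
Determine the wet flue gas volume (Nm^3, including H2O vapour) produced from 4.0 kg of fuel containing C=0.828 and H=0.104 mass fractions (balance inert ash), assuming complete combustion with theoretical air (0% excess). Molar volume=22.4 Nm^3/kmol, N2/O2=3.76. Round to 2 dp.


Per kg fuel: CO2 = (C/12 kmol)*22.4 = (0.828/12)*22.4 = 1.54560 Nm^3
Per kg fuel: H2O = (H/2 kmol)*22.4 = (0.104/2)*22.4 = 1.16480 Nm^3
O2 needed per kg fuel = C/12 + H/4 = 0.828/12 + 0.104/4 = 0.09500000 kmol
Per kg fuel: N2 = O2*3.76*22.4 = 0.09500000*3.76*22.4 = 8.00128 Nm^3
Total per kg = 1.54560 + 1.16480 + 8.00128 = 10.71168 Nm^3
Total = 10.71168 * 4.0 = 42.85 Nm^3


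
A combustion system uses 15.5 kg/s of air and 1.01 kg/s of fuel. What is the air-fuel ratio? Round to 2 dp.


AFR = m_air / m_fuel
AFR = 15.5 / 1.01 = 15.35


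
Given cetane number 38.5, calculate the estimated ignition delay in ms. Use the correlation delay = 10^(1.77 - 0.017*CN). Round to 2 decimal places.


delay = 10^(1.77 - 0.017*CN)
Exponent = 1.77 - 0.017*38.5 = 1.1155
delay = 10^1.1155 = 13.05 ms


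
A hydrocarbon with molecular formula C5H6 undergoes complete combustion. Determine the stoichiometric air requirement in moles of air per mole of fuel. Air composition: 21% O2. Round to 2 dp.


Balanced combustion: C5H6 + 6.5 O2 -> 5 CO2 + 3 H2O
O2 needed = C + H/4 = 5 + 6/4 = 6.50 moles
Air moles = O2 / 0.21 = 6.50 / 0.21 = 30.95 moles air


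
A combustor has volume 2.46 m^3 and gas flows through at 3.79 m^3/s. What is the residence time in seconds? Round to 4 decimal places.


tau = V / Q_flow
tau = 2.46 / 3.79 = 0.6491 s


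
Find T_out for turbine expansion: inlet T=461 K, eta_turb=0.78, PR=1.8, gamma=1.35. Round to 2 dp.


T_out = T_in * (1 - eta * (1 - PR^(-(gamma-1)/gamma)))
Exponent = -(1.35-1)/1.35 = -0.25925926
PR^exp = 1.8^(-0.25925926) = 0.85865408
Factor = 1 - 0.78*(1 - 0.85865408) = 0.88975018
T_out = 461 * 0.88975018 = 410.17 K


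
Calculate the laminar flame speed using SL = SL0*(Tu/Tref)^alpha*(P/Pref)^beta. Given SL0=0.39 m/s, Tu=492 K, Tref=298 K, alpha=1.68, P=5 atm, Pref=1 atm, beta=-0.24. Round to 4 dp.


SL = SL0 * (Tu/Tref)^alpha * (P/Pref)^beta
T ratio = 492/298 = 1.65100671
(T ratio)^alpha = 1.65100671^1.68 = 2.321764
(P/Pref)^beta = 5^(-0.24) = 0.679590
SL = 0.39 * 2.321764 * 0.679590 = 0.6154 m/s


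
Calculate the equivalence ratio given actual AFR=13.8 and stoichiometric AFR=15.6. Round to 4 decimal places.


phi = AFR_stoich / AFR_actual
phi = 15.6 / 13.8 = 1.1304


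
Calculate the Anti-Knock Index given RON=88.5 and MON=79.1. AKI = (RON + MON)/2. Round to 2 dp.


AKI = (RON + MON) / 2
AKI = (88.5 + 79.1) / 2
AKI = 167.6 / 2 = 83.80


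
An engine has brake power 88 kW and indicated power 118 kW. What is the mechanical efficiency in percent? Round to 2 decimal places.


eta_mech = (BP / IP) * 100
Ratio = 88 / 118 = 0.7458
eta_mech = 0.7458 * 100 = 74.58%


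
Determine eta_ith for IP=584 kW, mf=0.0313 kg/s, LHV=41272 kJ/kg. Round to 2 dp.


eta_ith = (IP / (mf * LHV)) * 100
Denominator = 0.0313 * 41272 = 1291.8136 kW
eta_ith = (584 / 1291.8136) * 100 = 45.21%


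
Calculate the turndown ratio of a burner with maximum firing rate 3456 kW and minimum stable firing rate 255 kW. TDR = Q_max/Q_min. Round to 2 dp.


TDR = Q_max / Q_min
TDR = 3456 / 255 = 13.55


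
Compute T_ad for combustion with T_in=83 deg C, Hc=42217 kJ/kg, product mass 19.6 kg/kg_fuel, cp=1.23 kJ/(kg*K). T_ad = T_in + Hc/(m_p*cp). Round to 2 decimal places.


T_ad = T_in + Hc / (m_p * cp)
Denominator = 19.6 * 1.23 = 24.1080
Temperature rise = 42217 / 24.1080 = 1751.16 K
T_ad = 83 + 1751.16 = 1834.16 deg C


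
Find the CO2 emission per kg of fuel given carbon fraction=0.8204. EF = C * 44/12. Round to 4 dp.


EF = C_frac * (M_CO2 / M_C)
EF = 0.8204 * (44/12)
EF = 0.8204 * 3.666667 = 3.0081 kg_CO2/kg_fuel


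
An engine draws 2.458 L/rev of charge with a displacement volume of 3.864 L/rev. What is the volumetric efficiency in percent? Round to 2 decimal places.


eta_v = (V_actual / V_disp) * 100
Ratio = 2.458 / 3.864 = 0.6361
eta_v = 0.6361 * 100 = 63.61%


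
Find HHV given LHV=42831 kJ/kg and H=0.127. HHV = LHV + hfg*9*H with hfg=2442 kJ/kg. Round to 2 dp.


HHV = LHV + hfg * 9 * H
Water addition = 2442 * 9 * 0.127 = 2791.206 kJ/kg
HHV = 42831 + 2791.206 = 45622.21 kJ/kg


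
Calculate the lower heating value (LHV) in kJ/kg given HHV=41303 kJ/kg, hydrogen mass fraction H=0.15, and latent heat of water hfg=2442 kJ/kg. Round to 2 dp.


LHV = HHV - hfg * 9 * H
Water correction = 2442 * 9 * 0.15 = 3296.700 kJ/kg
LHV = 41303 - 3296.700 = 38006.30 kJ/kg
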